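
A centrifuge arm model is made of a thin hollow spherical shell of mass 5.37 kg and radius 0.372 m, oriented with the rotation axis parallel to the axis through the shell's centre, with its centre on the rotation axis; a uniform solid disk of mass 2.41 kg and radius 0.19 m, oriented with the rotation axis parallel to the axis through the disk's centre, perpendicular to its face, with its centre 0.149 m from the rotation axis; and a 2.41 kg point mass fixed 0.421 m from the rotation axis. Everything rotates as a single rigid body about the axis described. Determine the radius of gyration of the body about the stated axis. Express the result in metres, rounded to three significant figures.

Spherical shell: I_cm = (2/3)MR² = (2/3)(5.37)(0.372)² = 0.49541 kg·m²; axis through the centre, so I = 0.49541 kg·m².
Solid disk: I_cm = (1/2)MR² = (1/2)(2.41)(0.19)² = 0.043501 kg·m²; centre at d = 0.149 m, so the parallel axis theorem gives I = 0.043501 + (2.41)(0.149)² = 0.097005 kg·m².
Point mass: I_cm = 0; centre at d = 0.421 m, so the parallel axis theorem gives I = 0 + (2.41)(0.421)² = 0.42715 kg·m².
Total I = 1.0196 kg·m²; total mass M = 10.19 kg.
k = √(I/M) = √(1.0196/10.19) = 0.31632 m.

0.316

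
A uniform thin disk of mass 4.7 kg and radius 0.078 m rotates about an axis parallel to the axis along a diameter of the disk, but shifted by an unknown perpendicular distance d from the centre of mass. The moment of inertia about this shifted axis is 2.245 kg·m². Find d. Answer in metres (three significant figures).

0.690

About the centre-of-mass axis, I_cm = (1/4)MR² = (1/4)(4.7)(0.078)² = 0.0071487 kg·m².
Parallel axis theorem: I = I_cm + Md², so Md² = 2.245 − 0.0071487 = 2.2379 kg·m².
d = √(2.2379 / 4.7) = 0.69003 m.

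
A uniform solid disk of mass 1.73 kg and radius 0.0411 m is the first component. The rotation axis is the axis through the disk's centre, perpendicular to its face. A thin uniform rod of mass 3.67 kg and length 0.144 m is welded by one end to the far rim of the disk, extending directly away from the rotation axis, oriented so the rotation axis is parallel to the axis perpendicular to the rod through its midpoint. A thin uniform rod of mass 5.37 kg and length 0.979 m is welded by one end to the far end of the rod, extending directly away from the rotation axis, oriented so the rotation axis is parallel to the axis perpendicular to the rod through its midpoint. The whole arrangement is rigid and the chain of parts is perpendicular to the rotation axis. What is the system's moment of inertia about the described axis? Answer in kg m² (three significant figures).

2.93

Solid disk: I_cm = (1/2)MR² = (1/2)(1.73)(0.0411)² = 0.0014612 kg m²; axis through the centre, so I = 0.0014612 kg m².
Thin rod: I_cm = (1/12)ML² = (1/12)(3.67)(0.144)² = 0.0063418 kg m²; centre at d = 0.0411 + 0.072 = 0.1131 m, so the parallel axis theorem gives I = 0.0063418 + (3.67)(0.1131)² = 0.053287 kg m².
Thin rod: I_cm = (1/12)ML² = (1/12)(5.37)(0.979)² = 0.4289 kg m²; centre at d = 0.0411 + 0.072 + 0.072 + 0.4895 = 0.6746 m, so the parallel axis theorem gives I = 0.4289 + (5.37)(0.6746)² = 2.8727 kg m².
Total I = 0.0014612 + 0.053287 + 2.8727 = 2.9275 kg m².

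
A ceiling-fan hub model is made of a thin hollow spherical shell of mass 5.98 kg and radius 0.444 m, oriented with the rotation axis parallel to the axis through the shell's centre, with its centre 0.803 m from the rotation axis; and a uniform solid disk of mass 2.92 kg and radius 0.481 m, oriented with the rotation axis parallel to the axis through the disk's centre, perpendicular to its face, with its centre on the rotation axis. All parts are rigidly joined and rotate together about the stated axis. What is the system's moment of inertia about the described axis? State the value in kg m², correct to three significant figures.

Spherical shell: I_cm = (2/3)MR² = (2/3)(5.98)(0.444)² = 0.78592 kg m²; centre at d = 0.803 m, so the parallel axis theorem gives I = 0.78592 + (5.98)(0.803)² = 4.6419 kg m².
Solid disk: I_cm = (1/2)MR² = (1/2)(2.92)(0.481)² = 0.33779 kg m²; axis through the centre, so I = 0.33779 kg m².
Total I = 4.6419 + 0.33779 = 4.9797 kg m².

4.98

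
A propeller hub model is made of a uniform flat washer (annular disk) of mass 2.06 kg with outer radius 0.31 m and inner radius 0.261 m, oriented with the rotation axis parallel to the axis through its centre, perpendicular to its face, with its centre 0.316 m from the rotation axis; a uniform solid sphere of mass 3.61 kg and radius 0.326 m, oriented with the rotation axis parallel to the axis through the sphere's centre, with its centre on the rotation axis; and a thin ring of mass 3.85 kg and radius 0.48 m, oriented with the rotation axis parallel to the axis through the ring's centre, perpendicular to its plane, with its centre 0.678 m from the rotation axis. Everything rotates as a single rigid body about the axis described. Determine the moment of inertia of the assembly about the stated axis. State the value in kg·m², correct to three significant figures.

Annular disk: I_cm = (1/2)M(R²+r²) = (1/2)(2.06)[(0.31)² + (0.261)²] = 0.16915 kg·m²; centre at d = 0.316 m, so the parallel axis theorem gives I = 0.16915 + (2.06)(0.316)² = 0.37485 kg·m².
Solid sphere: I_cm = (2/5)MR² = (2/5)(3.61)(0.326)² = 0.15346 kg·m²; axis through the centre, so I = 0.15346 kg·m².
Thin ring: I_cm = MR² = (3.85)(0.48)² = 0.88704 kg·m²; centre at d = 0.678 m, so the parallel axis theorem gives I = 0.88704 + (3.85)(0.678)² = 2.6568 kg·m².
Total I = 0.37485 + 0.15346 + 2.6568 = 3.1851 kg·m².

3.19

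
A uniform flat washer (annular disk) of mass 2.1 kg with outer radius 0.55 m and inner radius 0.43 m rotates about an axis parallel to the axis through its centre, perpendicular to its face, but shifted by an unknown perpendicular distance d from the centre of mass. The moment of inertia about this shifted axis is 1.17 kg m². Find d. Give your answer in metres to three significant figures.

About the centre-of-mass axis, I_cm = (1/2)M(R²+r²) = (1/2)(2.1)[(0.55)² + (0.43)²] = 0.51177 kg m².
Parallel axis theorem: I = I_cm + Md², so Md² = 1.17 − 0.51177 = 0.65823 kg m².
d = √(0.65823 / 2.1) = 0.55986 m.

0.560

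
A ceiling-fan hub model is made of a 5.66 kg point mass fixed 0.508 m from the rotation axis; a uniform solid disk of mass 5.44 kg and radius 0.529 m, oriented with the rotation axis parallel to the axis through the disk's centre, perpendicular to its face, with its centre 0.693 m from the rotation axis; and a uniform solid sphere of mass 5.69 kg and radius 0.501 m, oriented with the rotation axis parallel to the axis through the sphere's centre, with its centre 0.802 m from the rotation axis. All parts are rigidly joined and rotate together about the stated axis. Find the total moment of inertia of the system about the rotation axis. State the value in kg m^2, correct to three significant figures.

Point mass: I_cm = 0; centre at d = 0.508 m, so I = I_cm + Md² gives I = 0 + (5.66)(0.508)² = 1.4606 kg m^2.
Solid disk: I_cm = (1/2)MR² = (1/2)(5.44)(0.529)² = 0.76117 kg m^2; centre at d = 0.693 m, so I = I_cm + Md² gives I = 0.76117 + (5.44)(0.693)² = 3.3737 kg m^2.
Solid sphere: I_cm = (2/5)MR² = (2/5)(5.69)(0.501)² = 0.57128 kg m^2; centre at d = 0.802 m, so I = I_cm + Md² gives I = 0.57128 + (5.69)(0.802)² = 4.2311 kg m^2.
Total I = 1.4606 + 3.3737 + 4.2311 = 9.0655 kg m^2.

9.07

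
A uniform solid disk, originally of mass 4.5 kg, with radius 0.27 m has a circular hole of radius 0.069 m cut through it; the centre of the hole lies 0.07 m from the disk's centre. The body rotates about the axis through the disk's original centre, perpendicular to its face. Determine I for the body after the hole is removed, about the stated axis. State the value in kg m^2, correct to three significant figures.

0.162

Unpierced body about its centre: I₀ = (1/2)MR² = (1/2)(4.5)(0.27)² = 0.16403 kg m^2.
The removed disk has mass m = M·(r/R)² = (4.5)(0.069/0.27)² = 0.29389 kg (same uniform areal density).
Its moment of inertia about the rotation axis (parallel-axis theorem): I_hole = (1/2)mr² + md² = (1/2)(0.29389)(0.069)² + (0.29389)(0.07)² = 0.0021397 kg m^2.
Treating the hole as negative mass, I = I₀ − I_hole = 0.16403 − 0.0021397 = 0.16189 kg m^2.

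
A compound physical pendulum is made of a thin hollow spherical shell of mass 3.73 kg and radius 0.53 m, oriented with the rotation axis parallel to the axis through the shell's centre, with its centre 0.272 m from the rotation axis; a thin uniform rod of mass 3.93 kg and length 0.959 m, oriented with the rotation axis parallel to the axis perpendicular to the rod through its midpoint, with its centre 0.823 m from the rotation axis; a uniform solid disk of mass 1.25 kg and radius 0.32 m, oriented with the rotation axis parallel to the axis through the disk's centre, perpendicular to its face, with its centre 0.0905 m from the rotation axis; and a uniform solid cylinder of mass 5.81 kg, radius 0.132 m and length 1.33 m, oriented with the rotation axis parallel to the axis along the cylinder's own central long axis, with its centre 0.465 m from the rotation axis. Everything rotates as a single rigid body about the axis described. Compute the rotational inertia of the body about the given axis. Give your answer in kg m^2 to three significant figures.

5.32

Spherical shell: I_cm = (2/3)MR² = (2/3)(3.73)(0.53)² = 0.6985 kg m^2; centre at d = 0.272 m, so the parallel axis theorem gives I = 0.6985 + (3.73)(0.272)² = 0.97446 kg m^2.
Thin rod: I_cm = (1/12)ML² = (1/12)(3.93)(0.959)² = 0.3012 kg m^2; centre at d = 0.823 m, so the parallel axis theorem gives I = 0.3012 + (3.93)(0.823)² = 2.9631 kg m^2.
Solid disk: I_cm = (1/2)MR² = (1/2)(1.25)(0.32)² = 0.064 kg m^2; centre at d = 0.0905 m, so the parallel axis theorem gives I = 0.064 + (1.25)(0.0905)² = 0.074238 kg m^2.
Solid cylinder: I_cm = (1/2)MR² = (1/2)(5.81)(0.132)² = 0.050617 kg m^2; centre at d = 0.465 m, so the parallel axis theorem gives I = 0.050617 + (5.81)(0.465)² = 1.3069 kg m^2.
Total I = 0.97446 + 2.9631 + 0.074238 + 1.3069 = 5.3187 kg m^2.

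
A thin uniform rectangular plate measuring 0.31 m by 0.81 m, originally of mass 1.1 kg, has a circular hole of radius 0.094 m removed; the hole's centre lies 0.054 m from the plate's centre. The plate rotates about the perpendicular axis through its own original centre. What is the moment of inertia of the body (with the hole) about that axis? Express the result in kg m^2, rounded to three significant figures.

0.0681

Unpierced body about its centre: I₀ = (1/12)M(a²+b²) = (1/12)(1.1)[(0.31)² + (0.81)²] = 0.068952 kg m^2.
The removed disk has mass m = M·πr²/(ab) = (1.1)·π(0.094)²/(0.31·0.81) = 0.12161 kg (same uniform areal density).
Its moment of inertia about the rotation axis (parallel-axis theorem): I_hole = (1/2)mr² + md² = (1/2)(0.12161)(0.094)² + (0.12161)(0.054)² = 0.00089185 kg m^2.
Treating the hole as negative mass, I = I₀ − I_hole = 0.068952 − 0.00089185 = 0.06806 kg m^2.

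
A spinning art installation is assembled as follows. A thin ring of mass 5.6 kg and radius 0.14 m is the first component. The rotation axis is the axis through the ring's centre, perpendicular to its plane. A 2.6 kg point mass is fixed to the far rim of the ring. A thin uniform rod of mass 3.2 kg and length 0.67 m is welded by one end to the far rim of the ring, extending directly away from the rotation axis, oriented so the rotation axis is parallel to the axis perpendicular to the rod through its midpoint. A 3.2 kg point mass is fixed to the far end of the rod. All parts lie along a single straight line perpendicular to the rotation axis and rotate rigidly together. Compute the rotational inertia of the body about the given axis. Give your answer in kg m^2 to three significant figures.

3.10

Thin ring: I_cm = MR² = (5.6)(0.14)² = 0.10976 kg m^2; axis through the centre, so I = 0.10976 kg m^2.
Point mass: I_cm = 0; centre at d = 0.14 m, so the parallel axis theorem gives I = 0 + (2.6)(0.14)² = 0.05096 kg m^2.
Thin rod: I_cm = (1/12)ML² = (1/12)(3.2)(0.67)² = 0.11971 kg m^2; centre at d = 0.14 + 0.335 = 0.475 m, so the parallel axis theorem gives I = 0.11971 + (3.2)(0.475)² = 0.84171 kg m^2.
Point mass: I_cm = 0; centre at d = 0.14 + 0.335 + 0.335 = 0.81 m, so the parallel axis theorem gives I = 0 + (3.2)(0.81)² = 2.0995 kg m^2.
Total I = 0.10976 + 0.05096 + 0.84171 + 2.0995 = 3.1019 kg m^2.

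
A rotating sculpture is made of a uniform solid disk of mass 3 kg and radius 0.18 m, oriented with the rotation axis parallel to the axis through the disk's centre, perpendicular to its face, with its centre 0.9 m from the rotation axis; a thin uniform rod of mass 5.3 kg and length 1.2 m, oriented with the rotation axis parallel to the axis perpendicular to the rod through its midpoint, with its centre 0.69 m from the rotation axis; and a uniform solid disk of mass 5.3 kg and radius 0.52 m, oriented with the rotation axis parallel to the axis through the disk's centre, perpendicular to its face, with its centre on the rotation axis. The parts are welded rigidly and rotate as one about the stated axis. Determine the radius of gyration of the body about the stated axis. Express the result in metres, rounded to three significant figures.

Solid disk: I_cm = (1/2)MR² = (1/2)(3)(0.18)² = 0.0486 kg m²; centre at d = 0.9 m, so I = I_cm + Md² gives I = 0.0486 + (3)(0.9)² = 2.4786 kg m².
Thin rod: I_cm = (1/12)ML² = (1/12)(5.3)(1.2)² = 0.636 kg m²; centre at d = 0.69 m, so I = I_cm + Md² gives I = 0.636 + (5.3)(0.69)² = 3.1593 kg m².
Solid disk: I_cm = (1/2)MR² = (1/2)(5.3)(0.52)² = 0.71656 kg m²; axis through the centre, so I = 0.71656 kg m².
Total I = 6.3545 kg m²; total mass M = 13.6 kg.
k = √(I/M) = √(6.3545/13.6) = 0.68355 m.

0.684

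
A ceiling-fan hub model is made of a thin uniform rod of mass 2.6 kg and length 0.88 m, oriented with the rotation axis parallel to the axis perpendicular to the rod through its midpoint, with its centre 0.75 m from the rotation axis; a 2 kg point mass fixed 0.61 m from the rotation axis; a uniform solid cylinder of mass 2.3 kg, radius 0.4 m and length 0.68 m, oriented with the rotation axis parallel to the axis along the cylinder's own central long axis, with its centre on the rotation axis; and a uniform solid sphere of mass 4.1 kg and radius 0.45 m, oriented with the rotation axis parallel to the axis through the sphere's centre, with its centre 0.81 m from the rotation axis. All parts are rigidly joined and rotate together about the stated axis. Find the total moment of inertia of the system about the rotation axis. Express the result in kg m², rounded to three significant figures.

Thin rod: I_cm = (1/12)ML² = (1/12)(2.6)(0.88)² = 0.16779 kg m²; centre at d = 0.75 m, so the parallel axis theorem gives I = 0.16779 + (2.6)(0.75)² = 1.6303 kg m².
Point mass: I_cm = 0; centre at d = 0.61 m, so the parallel axis theorem gives I = 0 + (2)(0.61)² = 0.7442 kg m².
Solid cylinder: I_cm = (1/2)MR² = (1/2)(2.3)(0.4)² = 0.184 kg m²; axis through the centre, so I = 0.184 kg m².
Solid sphere: I_cm = (2/5)MR² = (2/5)(4.1)(0.45)² = 0.3321 kg m²; centre at d = 0.81 m, so the parallel axis theorem gives I = 0.3321 + (4.1)(0.81)² = 3.0221 kg m².
Total I = 1.6303 + 0.7442 + 0.184 + 3.0221 = 5.5806 kg m².

5.58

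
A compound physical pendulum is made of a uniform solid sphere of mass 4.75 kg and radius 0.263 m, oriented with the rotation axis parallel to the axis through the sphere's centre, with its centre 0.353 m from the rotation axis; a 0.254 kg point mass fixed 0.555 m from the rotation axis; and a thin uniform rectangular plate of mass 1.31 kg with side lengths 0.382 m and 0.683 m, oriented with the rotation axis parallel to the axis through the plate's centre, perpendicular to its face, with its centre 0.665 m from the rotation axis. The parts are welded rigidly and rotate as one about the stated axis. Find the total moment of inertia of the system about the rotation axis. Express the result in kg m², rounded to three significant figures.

1.45

Solid sphere: I_cm = (2/5)MR² = (2/5)(4.75)(0.263)² = 0.13142 kg m²; centre at d = 0.353 m, so I = I_cm + Md² gives I = 0.13142 + (4.75)(0.353)² = 0.72331 kg m².
Point mass: I_cm = 0; centre at d = 0.555 m, so I = I_cm + Md² gives I = 0 + (0.254)(0.555)² = 0.078238 kg m².
Rectangular plate: I_cm = (1/12)M(a²+b²) = (1/12)(1.31)[(0.382)² + (0.683)²] = 0.066855 kg m²; centre at d = 0.665 m, so I = I_cm + Md² gives I = 0.066855 + (1.31)(0.665)² = 0.64617 kg m².
Total I = 0.72331 + 0.078238 + 0.64617 = 1.4477 kg m².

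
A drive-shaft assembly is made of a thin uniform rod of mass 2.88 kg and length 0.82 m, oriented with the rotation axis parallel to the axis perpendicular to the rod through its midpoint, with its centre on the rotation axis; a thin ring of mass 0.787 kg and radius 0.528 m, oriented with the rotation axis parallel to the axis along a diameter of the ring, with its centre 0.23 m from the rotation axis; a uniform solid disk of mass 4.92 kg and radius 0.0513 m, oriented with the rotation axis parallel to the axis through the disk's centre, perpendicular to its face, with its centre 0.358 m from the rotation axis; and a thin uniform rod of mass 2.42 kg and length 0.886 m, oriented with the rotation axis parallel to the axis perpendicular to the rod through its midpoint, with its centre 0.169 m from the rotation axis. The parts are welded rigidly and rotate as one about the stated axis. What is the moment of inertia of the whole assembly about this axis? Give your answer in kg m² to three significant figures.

1.18

Thin rod: I_cm = (1/12)ML² = (1/12)(2.88)(0.82)² = 0.16138 kg m²; axis through the centre, so I = 0.16138 kg m².
Thin ring: I_cm = (1/2)MR² = (1/2)(0.787)(0.528)² = 0.1097 kg m²; centre at d = 0.23 m, so the parallel axis theorem gives I = 0.1097 + (0.787)(0.23)² = 0.15133 kg m².
Solid disk: I_cm = (1/2)MR² = (1/2)(4.92)(0.0513)² = 0.006474 kg m²; centre at d = 0.358 m, so the parallel axis theorem gives I = 0.006474 + (4.92)(0.358)² = 0.63704 kg m².
Thin rod: I_cm = (1/12)ML² = (1/12)(2.42)(0.886)² = 0.15831 kg m²; centre at d = 0.169 m, so the parallel axis theorem gives I = 0.15831 + (2.42)(0.169)² = 0.22743 kg m².
Total I = 0.16138 + 0.15133 + 0.63704 + 0.22743 = 1.1772 kg m².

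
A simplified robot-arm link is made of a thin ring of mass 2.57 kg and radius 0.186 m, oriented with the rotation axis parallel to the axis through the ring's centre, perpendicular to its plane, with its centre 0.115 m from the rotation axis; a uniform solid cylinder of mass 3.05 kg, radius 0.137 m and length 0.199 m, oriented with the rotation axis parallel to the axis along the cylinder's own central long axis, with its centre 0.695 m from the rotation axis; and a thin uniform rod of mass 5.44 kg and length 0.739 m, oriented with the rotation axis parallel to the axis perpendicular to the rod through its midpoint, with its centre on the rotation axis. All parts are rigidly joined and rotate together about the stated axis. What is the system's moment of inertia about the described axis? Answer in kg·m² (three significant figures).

Thin ring: I_cm = MR² = (2.57)(0.186)² = 0.088912 kg·m²; centre at d = 0.115 m, so I = I_cm + Md² gives I = 0.088912 + (2.57)(0.115)² = 0.1229 kg·m².
Solid cylinder: I_cm = (1/2)MR² = (1/2)(3.05)(0.137)² = 0.028623 kg·m²; centre at d = 0.695 m, so I = I_cm + Md² gives I = 0.028623 + (3.05)(0.695)² = 1.5018 kg·m².
Thin rod: I_cm = (1/12)ML² = (1/12)(5.44)(0.739)² = 0.24757 kg·m²; axis through the centre, so I = 0.24757 kg·m².
Total I = 0.1229 + 1.5018 + 0.24757 = 1.8723 kg·m².

1.87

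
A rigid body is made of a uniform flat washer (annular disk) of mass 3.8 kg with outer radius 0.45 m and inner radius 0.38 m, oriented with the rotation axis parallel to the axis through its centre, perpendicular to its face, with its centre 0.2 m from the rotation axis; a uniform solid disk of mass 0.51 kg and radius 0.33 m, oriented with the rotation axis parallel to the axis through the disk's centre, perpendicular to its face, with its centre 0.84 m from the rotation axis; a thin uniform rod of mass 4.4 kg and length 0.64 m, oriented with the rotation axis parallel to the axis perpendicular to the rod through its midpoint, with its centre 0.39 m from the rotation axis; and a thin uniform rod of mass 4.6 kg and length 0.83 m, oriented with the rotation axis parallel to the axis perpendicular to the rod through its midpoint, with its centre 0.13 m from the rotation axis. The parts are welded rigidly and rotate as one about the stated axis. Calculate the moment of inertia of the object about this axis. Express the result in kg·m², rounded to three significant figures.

Annular disk: I_cm = (1/2)M(R²+r²) = (1/2)(3.8)[(0.45)² + (0.38)²] = 0.65911 kg·m²; centre at d = 0.2 m, so the parallel axis theorem gives I = 0.65911 + (3.8)(0.2)² = 0.81111 kg·m².
Solid disk: I_cm = (1/2)MR² = (1/2)(0.51)(0.33)² = 0.02777 kg·m²; centre at d = 0.84 m, so the parallel axis theorem gives I = 0.02777 + (0.51)(0.84)² = 0.38763 kg·m².
Thin rod: I_cm = (1/12)ML² = (1/12)(4.4)(0.64)² = 0.15019 kg·m²; centre at d = 0.39 m, so the parallel axis theorem gives I = 0.15019 + (4.4)(0.39)² = 0.81943 kg·m².
Thin rod: I_cm = (1/12)ML² = (1/12)(4.6)(0.83)² = 0.26408 kg·m²; centre at d = 0.13 m, so the parallel axis theorem gives I = 0.26408 + (4.6)(0.13)² = 0.34182 kg·m².
Total I = 0.81111 + 0.38763 + 0.81943 + 0.34182 = 2.36 kg·m².

2.36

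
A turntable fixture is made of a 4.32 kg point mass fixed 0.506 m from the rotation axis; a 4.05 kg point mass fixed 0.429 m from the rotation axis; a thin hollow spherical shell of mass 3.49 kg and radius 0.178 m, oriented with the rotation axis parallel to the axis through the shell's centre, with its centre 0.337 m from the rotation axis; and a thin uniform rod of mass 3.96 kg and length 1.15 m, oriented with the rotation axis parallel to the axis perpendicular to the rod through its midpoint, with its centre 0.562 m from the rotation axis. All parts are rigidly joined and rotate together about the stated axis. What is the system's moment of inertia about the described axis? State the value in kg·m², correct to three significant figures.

4.01

Point mass: I_cm = 0; centre at d = 0.506 m, so I = I_cm + Md² gives I = 0 + (4.32)(0.506)² = 1.1061 kg·m².
Point mass: I_cm = 0; centre at d = 0.429 m, so I = I_cm + Md² gives I = 0 + (4.05)(0.429)² = 0.74537 kg·m².
Spherical shell: I_cm = (2/3)MR² = (2/3)(3.49)(0.178)² = 0.073718 kg·m²; centre at d = 0.337 m, so I = I_cm + Md² gives I = 0.073718 + (3.49)(0.337)² = 0.47007 kg·m².
Thin rod: I_cm = (1/12)ML² = (1/12)(3.96)(1.15)² = 0.43642 kg·m²; centre at d = 0.562 m, so I = I_cm + Md² gives I = 0.43642 + (3.96)(0.562)² = 1.6872 kg·m².
Total I = 1.1061 + 0.74537 + 0.47007 + 1.6872 = 4.0087 kg·m².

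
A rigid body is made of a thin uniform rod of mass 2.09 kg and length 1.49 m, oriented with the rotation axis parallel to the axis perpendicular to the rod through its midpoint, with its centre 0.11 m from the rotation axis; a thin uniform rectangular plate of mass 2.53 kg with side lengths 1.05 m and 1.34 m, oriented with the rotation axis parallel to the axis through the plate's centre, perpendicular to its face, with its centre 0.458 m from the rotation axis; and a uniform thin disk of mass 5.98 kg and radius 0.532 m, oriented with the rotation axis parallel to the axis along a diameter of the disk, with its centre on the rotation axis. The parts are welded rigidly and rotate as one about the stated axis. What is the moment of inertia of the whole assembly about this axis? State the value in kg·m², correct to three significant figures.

1.98

Thin rod: I_cm = (1/12)ML² = (1/12)(2.09)(1.49)² = 0.38667 kg·m²; centre at d = 0.11 m, so the parallel axis theorem gives I = 0.38667 + (2.09)(0.11)² = 0.41196 kg·m².
Rectangular plate: I_cm = (1/12)M(a²+b²) = (1/12)(2.53)[(1.05)² + (1.34)²] = 0.61102 kg·m²; centre at d = 0.458 m, so the parallel axis theorem gives I = 0.61102 + (2.53)(0.458)² = 1.1417 kg·m².
Thin disk: I_cm = (1/4)MR² = (1/4)(5.98)(0.532)² = 0.42312 kg·m²; axis through the centre, so I = 0.42312 kg·m².
Total I = 0.41196 + 1.1417 + 0.42312 = 1.9768 kg·m².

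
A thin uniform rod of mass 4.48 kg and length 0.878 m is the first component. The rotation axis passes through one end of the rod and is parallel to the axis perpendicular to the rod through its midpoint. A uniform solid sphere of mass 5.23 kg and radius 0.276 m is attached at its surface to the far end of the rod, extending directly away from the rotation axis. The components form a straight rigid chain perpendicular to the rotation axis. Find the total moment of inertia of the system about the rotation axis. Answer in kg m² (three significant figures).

Thin rod: I_cm = (1/12)ML² = (1/12)(4.48)(0.878)² = 0.2878 kg m²; centre at d = 0.439 m, so the parallel axis theorem gives I = 0.2878 + (4.48)(0.439)² = 1.1512 kg m².
Solid sphere: I_cm = (2/5)MR² = (2/5)(5.23)(0.276)² = 0.15936 kg m²; centre at d = 0.439 + 0.439 + 0.276 = 1.154 m, so the parallel axis theorem gives I = 0.15936 + (5.23)(1.154)² = 7.1242 kg m².
Total I = 1.1512 + 7.1242 = 8.2754 kg m².

8.28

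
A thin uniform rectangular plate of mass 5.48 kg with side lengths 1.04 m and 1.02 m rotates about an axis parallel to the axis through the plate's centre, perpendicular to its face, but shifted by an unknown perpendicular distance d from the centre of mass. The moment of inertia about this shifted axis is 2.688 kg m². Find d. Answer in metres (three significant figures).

0.560

About the centre-of-mass axis, I_cm = (1/12)M(a²+b²) = (1/12)(5.48)[(1.04)² + (1.02)²] = 0.96905 kg m².
Parallel axis theorem: I = I_cm + Md², so Md² = 2.688 − 0.96905 = 1.719 kg m².
d = √(1.719 / 5.48) = 0.56007 m.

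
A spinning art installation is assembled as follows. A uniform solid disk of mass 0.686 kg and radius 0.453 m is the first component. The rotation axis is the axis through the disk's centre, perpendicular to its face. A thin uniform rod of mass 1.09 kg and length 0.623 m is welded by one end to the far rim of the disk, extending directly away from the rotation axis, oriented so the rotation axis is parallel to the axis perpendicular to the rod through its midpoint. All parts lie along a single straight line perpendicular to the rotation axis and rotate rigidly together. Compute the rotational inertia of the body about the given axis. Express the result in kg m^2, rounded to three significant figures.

Solid disk: I_cm = (1/2)MR² = (1/2)(0.686)(0.453)² = 0.070387 kg m^2; axis through the centre, so I = 0.070387 kg m^2.
Thin rod: I_cm = (1/12)ML² = (1/12)(1.09)(0.623)² = 0.035255 kg m^2; centre at d = 0.453 + 0.3115 = 0.7645 m, so the parallel axis theorem gives I = 0.035255 + (1.09)(0.7645)² = 0.67232 kg m^2.
Total I = 0.070387 + 0.67232 = 0.7427 kg m^2.

0.743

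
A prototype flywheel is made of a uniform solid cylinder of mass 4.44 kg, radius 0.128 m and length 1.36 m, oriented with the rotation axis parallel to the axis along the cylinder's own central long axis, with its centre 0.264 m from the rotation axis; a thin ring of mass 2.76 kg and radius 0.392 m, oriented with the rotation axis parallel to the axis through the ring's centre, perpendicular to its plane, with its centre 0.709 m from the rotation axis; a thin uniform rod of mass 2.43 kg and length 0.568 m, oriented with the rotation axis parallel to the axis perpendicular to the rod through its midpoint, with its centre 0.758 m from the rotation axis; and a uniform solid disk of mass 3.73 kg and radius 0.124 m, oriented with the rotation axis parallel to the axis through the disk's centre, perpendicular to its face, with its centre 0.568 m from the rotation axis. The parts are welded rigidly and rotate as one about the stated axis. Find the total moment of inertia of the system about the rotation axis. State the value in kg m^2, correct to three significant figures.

4.85

Solid cylinder: I_cm = (1/2)MR² = (1/2)(4.44)(0.128)² = 0.036372 kg m^2; centre at d = 0.264 m, so the parallel axis theorem gives I = 0.036372 + (4.44)(0.264)² = 0.34582 kg m^2.
Thin ring: I_cm = MR² = (2.76)(0.392)² = 0.42411 kg m^2; centre at d = 0.709 m, so the parallel axis theorem gives I = 0.42411 + (2.76)(0.709)² = 1.8115 kg m^2.
Thin rod: I_cm = (1/12)ML² = (1/12)(2.43)(0.568)² = 0.065331 kg m^2; centre at d = 0.758 m, so the parallel axis theorem gives I = 0.065331 + (2.43)(0.758)² = 1.4615 kg m^2.
Solid disk: I_cm = (1/2)MR² = (1/2)(3.73)(0.124)² = 0.028676 kg m^2; centre at d = 0.568 m, so the parallel axis theorem gives I = 0.028676 + (3.73)(0.568)² = 1.2321 kg m^2.
Total I = 0.34582 + 1.8115 + 1.4615 + 1.2321 = 4.8509 kg m^2.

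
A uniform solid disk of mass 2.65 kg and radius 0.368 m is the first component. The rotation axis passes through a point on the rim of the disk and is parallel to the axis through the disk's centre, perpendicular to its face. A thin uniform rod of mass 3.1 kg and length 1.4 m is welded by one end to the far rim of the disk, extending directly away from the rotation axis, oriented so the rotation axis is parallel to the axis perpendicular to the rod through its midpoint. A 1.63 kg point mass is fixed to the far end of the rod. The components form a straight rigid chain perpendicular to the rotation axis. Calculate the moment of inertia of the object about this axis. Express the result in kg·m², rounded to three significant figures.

14.9

Solid disk: I_cm = (1/2)MR² = (1/2)(2.65)(0.368)² = 0.17944 kg·m²; centre at d = 0.368 m, so I = I_cm + Md² gives I = 0.17944 + (2.65)(0.368)² = 0.53831 kg·m².
Thin rod: I_cm = (1/12)ML² = (1/12)(3.1)(1.4)² = 0.50633 kg·m²; centre at d = 0.368 + 0.368 + 0.7 = 1.436 m, so I = I_cm + Md² gives I = 0.50633 + (3.1)(1.436)² = 6.8988 kg·m².
Point mass: I_cm = 0; centre at d = 0.368 + 0.368 + 0.7 + 0.7 = 2.136 m, so I = I_cm + Md² gives I = 0 + (1.63)(2.136)² = 7.4369 kg·m².
Total I = 0.53831 + 6.8988 + 7.4369 = 14.874 kg·m².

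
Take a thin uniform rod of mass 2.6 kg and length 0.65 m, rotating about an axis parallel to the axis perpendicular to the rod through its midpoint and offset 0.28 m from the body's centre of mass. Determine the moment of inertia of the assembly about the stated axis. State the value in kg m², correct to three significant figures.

I_cm = (1/12)ML² = (1/12)(2.6)(0.65)² = 0.091542 kg m²; centre at d = 0.28 m, so I = I_cm + Md² gives I = 0.091542 + (2.6)(0.28)² = 0.29538 kg m².

0.295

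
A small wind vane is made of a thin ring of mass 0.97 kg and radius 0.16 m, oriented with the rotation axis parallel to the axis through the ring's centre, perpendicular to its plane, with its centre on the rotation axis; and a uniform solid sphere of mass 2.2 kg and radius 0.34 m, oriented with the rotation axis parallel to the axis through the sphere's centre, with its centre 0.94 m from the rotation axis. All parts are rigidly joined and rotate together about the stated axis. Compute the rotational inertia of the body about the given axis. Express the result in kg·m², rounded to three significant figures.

Thin ring: I_cm = MR² = (0.97)(0.16)² = 0.024832 kg·m²; axis through the centre, so I = 0.024832 kg·m².
Solid sphere: I_cm = (2/5)MR² = (2/5)(2.2)(0.34)² = 0.10173 kg·m²; centre at d = 0.94 m, so the parallel axis theorem gives I = 0.10173 + (2.2)(0.94)² = 2.0456 kg·m².
Total I = 0.024832 + 2.0456 = 2.0705 kg·m².

2.07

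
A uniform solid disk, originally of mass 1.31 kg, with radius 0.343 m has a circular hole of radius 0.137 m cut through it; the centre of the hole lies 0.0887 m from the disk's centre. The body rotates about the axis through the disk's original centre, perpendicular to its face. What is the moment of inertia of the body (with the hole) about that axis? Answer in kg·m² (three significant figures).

Unpierced body about its centre: I₀ = (1/2)MR² = (1/2)(1.31)(0.343)² = 0.07706 kg·m².
The removed disk has mass m = M·(r/R)² = (1.31)(0.137/0.343)² = 0.20899 kg (same uniform areal density).
Its moment of inertia about the rotation axis (parallel-axis theorem): I_hole = (1/2)mr² + md² = (1/2)(0.20899)(0.137)² + (0.20899)(0.0887)² = 0.0036055 kg·m².
Treating the hole as negative mass, I = I₀ − I_hole = 0.07706 − 0.0036055 = 0.073455 kg·m².

0.0735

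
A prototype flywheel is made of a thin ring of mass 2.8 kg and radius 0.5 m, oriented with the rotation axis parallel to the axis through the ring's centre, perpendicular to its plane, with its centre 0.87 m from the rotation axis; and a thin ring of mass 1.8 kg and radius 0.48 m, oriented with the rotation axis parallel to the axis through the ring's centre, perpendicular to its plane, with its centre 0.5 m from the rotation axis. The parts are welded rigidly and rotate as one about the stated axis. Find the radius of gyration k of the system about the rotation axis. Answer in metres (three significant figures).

Thin ring: I_cm = MR² = (2.8)(0.5)² = 0.7 kg m²; centre at d = 0.87 m, so the parallel axis theorem gives I = 0.7 + (2.8)(0.87)² = 2.8193 kg m².
Thin ring: I_cm = MR² = (1.8)(0.48)² = 0.41472 kg m²; centre at d = 0.5 m, so the parallel axis theorem gives I = 0.41472 + (1.8)(0.5)² = 0.86472 kg m².
Total I = 3.684 kg m²; total mass M = 4.6 kg.
k = √(I/M) = √(3.684/4.6) = 0.89492 m.

0.895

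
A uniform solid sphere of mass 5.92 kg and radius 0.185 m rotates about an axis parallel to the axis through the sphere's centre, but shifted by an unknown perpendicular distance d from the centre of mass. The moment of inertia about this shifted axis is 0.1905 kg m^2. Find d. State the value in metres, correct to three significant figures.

0.136

About the centre-of-mass axis, I_cm = (2/5)MR² = (2/5)(5.92)(0.185)² = 0.081045 kg m^2.
Parallel axis theorem: I = I_cm + Md², so Md² = 0.1905 − 0.081045 = 0.10946 kg m^2.
d = √(0.10946 / 5.92) = 0.13597 m.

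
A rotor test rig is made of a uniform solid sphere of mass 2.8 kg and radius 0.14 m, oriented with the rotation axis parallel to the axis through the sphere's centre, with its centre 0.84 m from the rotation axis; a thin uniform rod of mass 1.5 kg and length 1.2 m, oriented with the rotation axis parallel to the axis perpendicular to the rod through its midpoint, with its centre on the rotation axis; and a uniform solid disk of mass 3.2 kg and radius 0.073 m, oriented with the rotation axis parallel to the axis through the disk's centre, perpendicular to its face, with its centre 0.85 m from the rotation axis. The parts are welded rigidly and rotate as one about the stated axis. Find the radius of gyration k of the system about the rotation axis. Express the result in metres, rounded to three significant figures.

Solid sphere: I_cm = (2/5)MR² = (2/5)(2.8)(0.14)² = 0.021952 kg m²; centre at d = 0.84 m, so I = I_cm + Md² gives I = 0.021952 + (2.8)(0.84)² = 1.9976 kg m².
Thin rod: I_cm = (1/12)ML² = (1/12)(1.5)(1.2)² = 0.18 kg m²; axis through the centre, so I = 0.18 kg m².
Solid disk: I_cm = (1/2)MR² = (1/2)(3.2)(0.073)² = 0.0085264 kg m²; centre at d = 0.85 m, so I = I_cm + Md² gives I = 0.0085264 + (3.2)(0.85)² = 2.3205 kg m².
Total I = 4.4982 kg m²; total mass M = 7.5 kg.
k = √(I/M) = √(4.4982/7.5) = 0.77444 m.

0.774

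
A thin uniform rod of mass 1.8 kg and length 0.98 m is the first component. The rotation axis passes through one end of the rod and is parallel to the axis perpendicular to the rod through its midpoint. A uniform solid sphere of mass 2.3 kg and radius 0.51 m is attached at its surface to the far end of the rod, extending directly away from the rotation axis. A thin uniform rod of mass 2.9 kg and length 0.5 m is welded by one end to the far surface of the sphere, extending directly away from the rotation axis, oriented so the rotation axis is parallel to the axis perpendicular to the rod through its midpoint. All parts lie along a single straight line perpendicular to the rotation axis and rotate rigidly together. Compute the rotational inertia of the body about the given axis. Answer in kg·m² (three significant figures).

20.7

Thin rod: I_cm = (1/12)ML² = (1/12)(1.8)(0.98)² = 0.14406 kg·m²; centre at d = 0.49 m, so I = I_cm + Md² gives I = 0.14406 + (1.8)(0.49)² = 0.57624 kg·m².
Solid sphere: I_cm = (2/5)MR² = (2/5)(2.3)(0.51)² = 0.23929 kg·m²; centre at d = 0.49 + 0.49 + 0.51 = 1.49 m, so I = I_cm + Md² gives I = 0.23929 + (2.3)(1.49)² = 5.3455 kg·m².
Thin rod: I_cm = (1/12)ML² = (1/12)(2.9)(0.5)² = 0.060417 kg·m²; centre at d = 0.49 + 0.49 + 0.51 + 0.51 + 0.25 = 2.25 m, so I = I_cm + Md² gives I = 0.060417 + (2.9)(2.25)² = 14.742 kg·m².
Total I = 0.57624 + 5.3455 + 14.742 = 20.663 kg·m².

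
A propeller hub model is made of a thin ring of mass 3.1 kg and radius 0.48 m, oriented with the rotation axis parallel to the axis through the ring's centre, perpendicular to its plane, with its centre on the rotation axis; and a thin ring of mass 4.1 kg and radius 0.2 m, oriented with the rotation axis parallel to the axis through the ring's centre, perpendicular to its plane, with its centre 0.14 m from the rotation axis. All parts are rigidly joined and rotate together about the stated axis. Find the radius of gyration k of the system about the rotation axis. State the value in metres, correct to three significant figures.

Thin ring: I_cm = MR² = (3.1)(0.48)² = 0.71424 kg·m²; axis through the centre, so I = 0.71424 kg·m².
Thin ring: I_cm = MR² = (4.1)(0.2)² = 0.164 kg·m²; centre at d = 0.14 m, so the parallel axis theorem gives I = 0.164 + (4.1)(0.14)² = 0.24436 kg·m².
Total I = 0.9586 kg·m²; total mass M = 7.2 kg.
k = √(I/M) = √(0.9586/7.2) = 0.36488 m.

0.365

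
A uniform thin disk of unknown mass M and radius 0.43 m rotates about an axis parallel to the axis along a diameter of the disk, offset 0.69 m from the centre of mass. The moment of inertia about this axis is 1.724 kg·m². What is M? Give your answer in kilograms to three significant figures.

3.30

I = I_cm + Md² = (1/4)MR² + Md² = M·[0.25·(0.43)² + (0.69)²] = M·0.52232.
So M = 1.724 / 0.52232 = 3.3006 kg.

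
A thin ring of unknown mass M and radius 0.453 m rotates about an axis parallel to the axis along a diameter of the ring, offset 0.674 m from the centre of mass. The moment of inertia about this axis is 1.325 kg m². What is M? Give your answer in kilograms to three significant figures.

2.38

I = I_cm + Md² = (1/2)MR² + Md² = M·[0.5·(0.453)² + (0.674)²] = M·0.55688.
So M = 1.325 / 0.55688 = 2.3793 kg.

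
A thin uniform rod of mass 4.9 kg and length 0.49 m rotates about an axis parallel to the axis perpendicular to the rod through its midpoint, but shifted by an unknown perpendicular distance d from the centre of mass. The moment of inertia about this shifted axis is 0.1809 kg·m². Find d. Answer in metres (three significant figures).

About the centre-of-mass axis, I_cm = (1/12)ML² = (1/12)(4.9)(0.49)² = 0.098041 kg·m².
Parallel axis theorem: I = I_cm + Md², so Md² = 0.1809 − 0.098041 = 0.082859 kg·m².
d = √(0.082859 / 4.9) = 0.13004 m.

0.130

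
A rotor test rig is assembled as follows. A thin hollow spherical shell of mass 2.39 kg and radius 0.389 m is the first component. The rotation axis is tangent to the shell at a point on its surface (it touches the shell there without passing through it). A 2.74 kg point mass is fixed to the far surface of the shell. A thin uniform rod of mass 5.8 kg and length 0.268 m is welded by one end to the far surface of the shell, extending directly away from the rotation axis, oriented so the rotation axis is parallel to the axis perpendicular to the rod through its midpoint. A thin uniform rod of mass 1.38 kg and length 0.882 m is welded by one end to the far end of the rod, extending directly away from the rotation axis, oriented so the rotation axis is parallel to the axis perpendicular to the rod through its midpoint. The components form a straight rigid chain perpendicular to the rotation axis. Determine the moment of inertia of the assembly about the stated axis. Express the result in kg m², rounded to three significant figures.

Spherical shell: I_cm = (2/3)MR² = (2/3)(2.39)(0.389)² = 0.2411 kg m²; centre at d = 0.389 m, so I = I_cm + Md² gives I = 0.2411 + (2.39)(0.389)² = 0.60276 kg m².
Point mass: I_cm = 0; centre at d = 0.389 + 0.389 = 0.778 m, so I = I_cm + Md² gives I = 0 + (2.74)(0.778)² = 1.6585 kg m².
Thin rod: I_cm = (1/12)ML² = (1/12)(5.8)(0.268)² = 0.034715 kg m²; centre at d = 0.389 + 0.389 + 0.134 = 0.912 m, so I = I_cm + Md² gives I = 0.034715 + (5.8)(0.912)² = 4.8588 kg m².
Thin rod: I_cm = (1/12)ML² = (1/12)(1.38)(0.882)² = 0.089461 kg m²; centre at d = 0.389 + 0.389 + 0.134 + 0.134 + 0.441 = 1.487 m, so I = I_cm + Md² gives I = 0.089461 + (1.38)(1.487)² = 3.1409 kg m².
Total I = 0.60276 + 1.6585 + 4.8588 + 3.1409 = 10.261 kg m².

10.3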